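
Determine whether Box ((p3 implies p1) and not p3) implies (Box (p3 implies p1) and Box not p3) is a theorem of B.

Valid in B

Tableau for the negation not (Box ((p3 implies p1) and not p3) implies (Box (p3 implies p1) and Box not p3)):
1. not (Box ((p3 implies p1) and not p3) implies (Box (p3 implies p1) and Box not p3)), w0
2. Box ((p3 implies p1) and not p3), w0   [neg-implies-rule on 1]
3. not (Box (p3 implies p1) and Box not p3), w0   [neg-implies-rule on 1]
4. (p3 implies p1) and not p3, w0   [Box-rule on 2 via w0Rw0]
5. p3 implies p1, w0   [and-rule on 4]
6. not p3, w0   [and-rule on 4]
7. not Box (p3 implies p1), w0   [neg-and-rule on 3 (branches; this branch)]
8. p1, w0   [implies-rule on 5 (branches; this branch)]
9. not (p3 implies p1), w1   [neg-Box-rule on 7: fresh world w1, w0Rw1]
10. p3, w1   [neg-implies-rule on 9]
11. not p1, w1   [neg-implies-rule on 9]
12. (p3 implies p1) and not p3, w1   [Box-rule on 2 via w0Rw1]
13. p3 implies p1, w1   [and-rule on 12]
14. not p3, w1   [and-rule on 12]
Accessibility: w0Rw0, w0Rw1, w1Rw0, w1Rw1
Branch closes: p3 and not p3 both at w1.
All branches of the negation close; one closing branch shown above.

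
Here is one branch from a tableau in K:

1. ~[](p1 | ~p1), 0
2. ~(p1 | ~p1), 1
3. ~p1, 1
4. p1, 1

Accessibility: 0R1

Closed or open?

Closed

Both p1 and ~p1 appear at 1.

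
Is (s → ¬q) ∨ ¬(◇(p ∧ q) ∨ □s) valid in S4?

Tableau for the negation ¬((s → ¬q) ∨ ¬(◇(p ∧ q) ∨ □s)):
1. ¬((s → ¬q) ∨ ¬(◇(p ∧ q) ∨ □s)), 0
2. ¬(s → ¬q), 0   [¬∨-rule on 1]
3. ◇(p ∧ q) ∨ □s, 0   [¬∨-rule on 1]
4. s, 0   [¬→-rule on 2]
5. q, 0   [¬→-rule on 2]
6. □s, 0   [∨-rule on 3 (branches; this branch)]
Accessibility: 0R0
The negation has an open branch (countermodel exists).

Not valid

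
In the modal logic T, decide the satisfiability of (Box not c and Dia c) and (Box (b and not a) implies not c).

1. (Box not c and Dia c) and (Box (b and not a) implies not c), w0
2. Box not c and Dia c, w0   [and-rule on 1]
3. Box (b and not a) implies not c, w0   [and-rule on 1]
4. Box not c, w0   [and-rule on 2]
5. Dia c, w0   [and-rule on 2]
6. not c, w0   [Box-rule on 4 via w0Rw0]
7. c, w1   [Dia-rule on 5: fresh world w1, w0Rw1]
8. not c, w1   [Box-rule on 4 via w0Rw1]
Accessibility: w0Rw0, w0Rw1, w1Rw1
Branch closes: c and not c both at w1.
All branches of the tableau close; one closing branch shown above.

Unsatisfiable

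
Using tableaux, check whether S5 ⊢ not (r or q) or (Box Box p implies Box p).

Valid in S5

Tableau for the negation not (not (r or q) or (Box Box p implies Box p)):
1. not (not (r or q) or (Box Box p implies Box p)), w0
2. r or q, w0
3. not (Box Box p implies Box p), w0
4. Box Box p, w0
5. not Box p, w0
6. Box p, w0
7. p, w0
8. q, w0
9. not p, w1
10. Box p, w1
11. p, w1
Accessibility: w0Rw0, w0Rw1, w1Rw0, w1Rw1
Branch closes: p and not p both at w1.
Every branch of the negation's tableau closes; the branch above is one of them.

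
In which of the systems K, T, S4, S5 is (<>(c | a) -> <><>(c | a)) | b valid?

K-tableau for the negation ~((<>(c | a) -> <><>(c | a)) | b):
1. ~((<>(c | a) -> <><>(c | a)) | b), w0
2. ~(<>(c | a) -> <><>(c | a)), w0
3. ~b, w0
4. <>(c | a), w0
5. ~<><>(c | a), w0
6. c | a, w1
7. ~<>(c | a), w1
8. a, w1
Accessibility: w0Rw1
Complete open branch: countermodel on a K-frame, so not valid in K.
T-tableau for the negation ~((<>(c | a) -> <><>(c | a)) | b):
1. ~((<>(c | a) -> <><>(c | a)) | b), w0
2. ~(<>(c | a) -> <><>(c | a)), w0
3. ~b, w0
4. <>(c | a), w0
5. ~<><>(c | a), w0
6. ~<>(c | a), w0
7. ~(c | a), w0
8. ~c, w0
9. ~a, w0
10. c | a, w1
11. ~<>(c | a), w1
12. ~(c | a), w1
13. ~c, w1
14. ~a, w1
15. a, w1
Accessibility: w0Rw0, w0Rw1, w1Rw1
Branch closes: a and ~a both at w1.
Every branch closes (one shown): valid in T, hence also in S4, S5 (every theorem of T is a theorem of S4 and S5).

T, S4, S5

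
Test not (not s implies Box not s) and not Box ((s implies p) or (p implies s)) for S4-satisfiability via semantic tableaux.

1. not (not s implies Box not s) and not Box ((s implies p) or (p implies s)), 0
2. not (not s implies Box not s), 0
3. not Box ((s implies p) or (p implies s)), 0
4. not s, 0
5. not Box not s, 0
6. not ((s implies p) or (p implies s)), 1
7. not (s implies p), 1
8. not (p implies s), 1
9. s, 1
10. not p, 1
11. p, 1
12. not s, 1
Accessibility: 0R0, 0R1, 1R1
Branch closes: p and not p both at 1.
(One branch shown.) All branches close.

Unsatisfiable (every branch closes)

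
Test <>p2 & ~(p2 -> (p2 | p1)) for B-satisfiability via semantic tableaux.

Unsatisfiable (every branch closes)

1. <>p2 & ~(p2 -> (p2 | p1)), w0
2. <>p2, w0
3. ~(p2 -> (p2 | p1)), w0
4. p2, w0
5. ~(p2 | p1), w0
6. ~p2, w0
7. ~p1, w0
Accessibility: w0Rw0
Branch closes: p2 and ~p2 both at w0.
Every branch closes; the branch above is one of them.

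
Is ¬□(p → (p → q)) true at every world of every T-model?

Not valid

Tableau for the negation □(p → (p → q)):
1. □(p → (p → q)), w0
2. p → (p → q), w0   [□-rule on 1 via w0Rw0]
3. p → q, w0   [→-rule on 2 (branches; this branch)]
4. q, w0   [→-rule on 3 (branches; this branch)]
Accessibility: w0Rw0
The negation has an open branch (countermodel exists).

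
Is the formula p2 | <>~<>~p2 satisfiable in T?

Yes, satisfiable

1. p2 | <>~<>~p2, u
2. <>~<>~p2, u
3. ~<>~p2, v
4. p2, v
Accessibility: uRu, uRv, vRv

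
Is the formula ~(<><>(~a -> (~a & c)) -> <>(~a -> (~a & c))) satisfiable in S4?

1. ~(<><>(~a -> (~a & c)) -> <>(~a -> (~a & c))), w0
2. <><>(~a -> (~a & c)), w0   [~->-rule on 1]
3. ~<>(~a -> (~a & c)), w0   [~->-rule on 1]
4. ~(~a -> (~a & c)), w0   [~<>-rule on 3 via w0Rw0]
5. ~a, w0   [~->-rule on 4]
6. ~(~a & c), w0   [~->-rule on 4]
7. ~c, w0   [~&-rule on 6 (branches; this branch)]
8. <>(~a -> (~a & c)), w1   [<>-rule on 2: fresh world w1, w0Rw1]
9. ~(~a -> (~a & c)), w1   [~<>-rule on 3 via w0Rw1]
10. ~a, w1   [~->-rule on 9]
11. ~(~a & c), w1   [~->-rule on 9]
12. ~c, w1   [~&-rule on 11 (branches; this branch)]
13. ~a -> (~a & c), w2   [<>-rule on 8: fresh world w2, w1Rw2]
14. ~(~a -> (~a & c)), w2   [~<>-rule on 3 via w0Rw2]
15. ~a, w2   [~->-rule on 14]
16. ~(~a & c), w2   [~->-rule on 14]
17. ~a & c, w2   [->-rule on 13 (branches; this branch)]
18. c, w2   [&-rule on 17]
19. ~c, w2   [~&-rule on 16 (branches; this branch)]
Accessibility: w0Rw0, w0Rw1, w0Rw2, w1Rw1, w1Rw2, w2Rw2
Branch closes: c and ~c both at w2.
(One branch shown.) All branches close.

No, unsatisfiable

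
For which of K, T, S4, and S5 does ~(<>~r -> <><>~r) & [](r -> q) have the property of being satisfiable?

T-tableau for the formula:
1. ~(<>~r -> <><>~r) & [](r -> q), u
2. ~(<>~r -> <><>~r), u   [&-rule on 1]
3. [](r -> q), u   [&-rule on 1]
4. <>~r, u   [~->-rule on 2]
5. ~<><>~r, u   [~->-rule on 2]
6. r -> q, u   [[]-rule on 3 via uRu]
7. ~<>~r, u   [~<>-rule on 5 via uRu]
8. r, u   [~<>-rule on 7 via uRu]
9. q, u   [->-rule on 6 (branches; this branch)]
10. ~r, v   [<>-rule on 4: fresh world v, uRv]
11. r -> q, v   [[]-rule on 3 via uRv]
12. ~<>~r, v   [~<>-rule on 5 via uRv]
13. r, v   [~<>-rule on 7 via uRv]
Accessibility: uRu, uRv, vRv
Branch closes: r and ~r both at v.
Every branch closes (one shown): unsatisfiable in T, hence also in S4, S5 (every S4/S5-frame is a T-frame).
K-tableau for the formula:
1. ~(<>~r -> <><>~r) & [](r -> q), u
2. ~(<>~r -> <><>~r), u   [&-rule on 1]
3. [](r -> q), u   [&-rule on 1]
4. <>~r, u   [~->-rule on 2]
5. ~<><>~r, u   [~->-rule on 2]
6. ~r, v   [<>-rule on 4: fresh world v, uRv]
7. r -> q, v   [[]-rule on 3 via uRv]
8. ~<>~r, v   [~<>-rule on 5 via uRv]
9. q, v   [->-rule on 7 (branches; this branch)]
Accessibility: uRv
Complete open branch: satisfiable in K.

K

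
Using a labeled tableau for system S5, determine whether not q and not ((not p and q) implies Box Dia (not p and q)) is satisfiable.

1. not q and not ((not p and q) implies Box Dia (not p and q)), 0
2. not q, 0
3. not ((not p and q) implies Box Dia (not p and q)), 0
4. not p and q, 0
5. not Box Dia (not p and q), 0
6. not p, 0
7. q, 0
Accessibility: 0R0
Branch closes: q and not q both at 0.
Every branch closes; the branch above is one of them.

Unsatisfiable (every branch closes)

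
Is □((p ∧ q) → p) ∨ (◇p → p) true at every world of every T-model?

Tableau for the negation ¬(□((p ∧ q) → p) ∨ (◇p → p)):
1. ¬(□((p ∧ q) → p) ∨ (◇p → p)), 0
2. ¬□((p ∧ q) → p), 0   [¬∨-rule on 1]
3. ¬(◇p → p), 0   [¬∨-rule on 1]
4. ◇p, 0   [¬→-rule on 3]
5. ¬p, 0   [¬→-rule on 3]
6. ¬((p ∧ q) → p), 1   [¬□-rule on 2: fresh world 1, 0R1]
7. p ∧ q, 1   [¬→-rule on 6]
8. ¬p, 1   [¬→-rule on 6]
9. p, 1   [∧-rule on 7]
10. q, 1   [∧-rule on 7]
Accessibility: 0R0, 0R1, 1R1
Branch closes: p and ¬p both at 1.
Every branch of the negation's tableau closes; the branch above is one of them.

Yes, valid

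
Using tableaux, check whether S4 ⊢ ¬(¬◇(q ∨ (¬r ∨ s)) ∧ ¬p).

Tableau for the negation ¬◇(q ∨ (¬r ∨ s)) ∧ ¬p:
1. ¬◇(q ∨ (¬r ∨ s)) ∧ ¬p, 0
2. ¬◇(q ∨ (¬r ∨ s)), 0
3. ¬p, 0
4. ¬(q ∨ (¬r ∨ s)), 0
5. ¬q, 0
6. ¬(¬r ∨ s), 0
7. r, 0
8. ¬s, 0
Accessibility: 0R0
The negation has an open branch (countermodel exists).

No, not valid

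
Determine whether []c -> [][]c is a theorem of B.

No, not valid

Tableau for the negation ~([]c -> [][]c):
1. ~([]c -> [][]c), w0
2. []c, w0
3. ~[][]c, w0
4. c, w0
5. ~[]c, w1
6. c, w1
7. ~c, w2
Accessibility: w0Rw0, w0Rw1, w1Rw0, w1Rw1, w1Rw2, w2Rw1, w2Rw2
The negation has an open branch (countermodel exists).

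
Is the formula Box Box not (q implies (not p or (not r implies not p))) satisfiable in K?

1. Box Box not (q implies (not p or (not r implies not p))), 0

Satisfiable (open branch found)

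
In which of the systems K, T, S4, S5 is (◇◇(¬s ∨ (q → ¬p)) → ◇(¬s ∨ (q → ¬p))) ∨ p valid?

K-tableau for the negation ¬((◇◇(¬s ∨ (q → ¬p)) → ◇(¬s ∨ (q → ¬p))) ∨ p):
1. ¬((◇◇(¬s ∨ (q → ¬p)) → ◇(¬s ∨ (q → ¬p))) ∨ p), 0
2. ¬(◇◇(¬s ∨ (q → ¬p)) → ◇(¬s ∨ (q → ¬p))), 0
3. ¬p, 0
4. ◇◇(¬s ∨ (q → ¬p)), 0
5. ¬◇(¬s ∨ (q → ¬p)), 0
6. ◇(¬s ∨ (q → ¬p)), 1
7. ¬(¬s ∨ (q → ¬p)), 1
8. s, 1
9. ¬(q → ¬p), 1
10. q, 1
11. p, 1
12. ¬s ∨ (q → ¬p), 2
13. q → ¬p, 2
14. ¬p, 2
Accessibility: 0R1, 1R2
Complete open branch: countermodel on a K-frame, so not valid in K.
T-tableau for the negation ¬((◇◇(¬s ∨ (q → ¬p)) → ◇(¬s ∨ (q → ¬p))) ∨ p):
1. ¬((◇◇(¬s ∨ (q → ¬p)) → ◇(¬s ∨ (q → ¬p))) ∨ p), 0
2. ¬(◇◇(¬s ∨ (q → ¬p)) → ◇(¬s ∨ (q → ¬p))), 0
3. ¬p, 0
4. ◇◇(¬s ∨ (q → ¬p)), 0
5. ¬◇(¬s ∨ (q → ¬p)), 0
6. ¬(¬s ∨ (q → ¬p)), 0
7. s, 0
8. ¬(q → ¬p), 0
9. q, 0
10. p, 0
Accessibility: 0R0
Branch closes: p and ¬p both at 0.
Every branch closes (one shown): valid in T, hence also in S4, S5 (every theorem of T is a theorem of S4 and S5).

T, S4, S5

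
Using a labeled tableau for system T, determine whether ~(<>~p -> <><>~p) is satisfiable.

1. ~(<>~p -> <><>~p), w0
2. <>~p, w0   [~->-rule on 1]
3. ~<><>~p, w0   [~->-rule on 1]
4. ~<>~p, w0   [~<>-rule on 3 via w0Rw0]
5. p, w0   [~<>-rule on 4 via w0Rw0]
6. ~p, w1   [<>-rule on 2: fresh world w1, w0Rw1]
7. ~<>~p, w1   [~<>-rule on 3 via w0Rw1]
8. p, w1   [~<>-rule on 4 via w0Rw1]
Accessibility: w0Rw0, w0Rw1, w1Rw1
Branch closes: p and ~p both at w1.
Every branch closes; the branch above is one of them.

No, unsatisfiable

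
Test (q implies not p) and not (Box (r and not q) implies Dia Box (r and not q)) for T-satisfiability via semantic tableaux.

1. (q implies not p) and not (Box (r and not q) implies Dia Box (r and not q)), 0
2. q implies not p, 0
3. not (Box (r and not q) implies Dia Box (r and not q)), 0
4. Box (r and not q), 0
5. not Dia Box (r and not q), 0
6. r and not q, 0
7. r, 0
8. not q, 0
9. not Box (r and not q), 0
10. not p, 0
11. not (r and not q), 1
12. r and not q, 1
13. r, 1
14. not q, 1
15. not Box (r and not q), 1
16. q, 1
Accessibility: 0R0, 0R1, 1R1
Branch closes: q and not q both at 1.
Every branch closes; the branch above is one of them.

No, unsatisfiable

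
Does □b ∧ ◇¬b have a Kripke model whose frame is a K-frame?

Unsatisfiable

1. □b ∧ ◇¬b, w0
2. □b, w0
3. ◇¬b, w0
4. ¬b, w1
5. b, w1
Accessibility: w0Rw1
Branch closes: b and ¬b both at w1.
All branches of the tableau close; one closing branch shown above.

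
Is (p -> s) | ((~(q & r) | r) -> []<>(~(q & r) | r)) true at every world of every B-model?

Tableau for the negation ~((p -> s) | ((~(q & r) | r) -> []<>(~(q & r) | r))):
1. ~((p -> s) | ((~(q & r) | r) -> []<>(~(q & r) | r))), 0
2. ~(p -> s), 0   [~|-rule on 1]
3. ~((~(q & r) | r) -> []<>(~(q & r) | r)), 0   [~|-rule on 1]
4. p, 0   [~->-rule on 2]
5. ~s, 0   [~->-rule on 2]
6. ~(q & r) | r, 0   [~->-rule on 3]
7. ~[]<>(~(q & r) | r), 0   [~->-rule on 3]
8. ~(q & r), 0   [|-rule on 6 (branches; this branch)]
9. ~r, 0   [~&-rule on 8 (branches; this branch)]
10. ~<>(~(q & r) | r), 1   [~[]-rule on 7: fresh world 1, 0R1]
11. ~(~(q & r) | r), 0   [~<>-rule on 10 via 1R0]
12. q & r, 0   [~|-rule on 11]
13. q, 0   [&-rule on 12]
14. r, 0   [&-rule on 12]
Accessibility: 0R0, 0R1, 1R0, 1R1
Branch closes: r and ~r both at 0.
All branches of the negation close; one closing branch shown above.

Yes, valid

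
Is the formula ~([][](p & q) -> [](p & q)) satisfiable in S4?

1. ~([][](p & q) -> [](p & q)), w0
2. [][](p & q), w0   [~->-rule on 1]
3. ~[](p & q), w0   [~->-rule on 1]
4. [](p & q), w0   [[]-rule on 2 via w0Rw0]
5. p & q, w0   [[]-rule on 4 via w0Rw0]
6. p, w0   [&-rule on 5]
7. q, w0   [&-rule on 5]
8. ~(p & q), w1   [~[]-rule on 3: fresh world w1, w0Rw1]
9. [](p & q), w1   [[]-rule on 2 via w0Rw1]
10. p & q, w1   [[]-rule on 4 via w0Rw1]
11. p, w1   [&-rule on 10]
12. q, w1   [&-rule on 10]
13. ~q, w1   [~&-rule on 8 (branches; this branch)]
Accessibility: w0Rw0, w0Rw1, w1Rw1
Branch closes: q and ~q both at w1.
All branches of the tableau close; one closing branch shown above.

Unsatisfiable (every branch closes)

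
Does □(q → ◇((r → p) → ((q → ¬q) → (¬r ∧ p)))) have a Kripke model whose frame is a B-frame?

Yes, satisfiable

1. □(q → ◇((r → p) → ((q → ¬q) → (¬r ∧ p)))), 0
2. q → ◇((r → p) → ((q → ¬q) → (¬r ∧ p))), 0   [□-rule on 1 via 0R0]
3. ◇((r → p) → ((q → ¬q) → (¬r ∧ p))), 0   [→-rule on 2 (branches; this branch)]
4. (r → p) → ((q → ¬q) → (¬r ∧ p)), 1   [◇-rule on 3: fresh world 1, 0R1]
5. q → ◇((r → p) → ((q → ¬q) → (¬r ∧ p))), 1   [□-rule on 1 via 0R1]
6. (q → ¬q) → (¬r ∧ p), 1   [→-rule on 4 (branches; this branch)]
7. ◇((r → p) → ((q → ¬q) → (¬r ∧ p))), 1   [→-rule on 5 (branches; this branch)]
8. ¬r ∧ p, 1   [→-rule on 6 (branches; this branch)]
9. ¬r, 1   [∧-rule on 8]
10. p, 1   [∧-rule on 8]
11. (r → p) → ((q → ¬q) → (¬r ∧ p)), 2   [◇-rule on 7: fresh world 2, 1R2]
12. (q → ¬q) → (¬r ∧ p), 2   [→-rule on 11 (branches; this branch)]
13. ¬r ∧ p, 2   [→-rule on 12 (branches; this branch)]
14. ¬r, 2   [∧-rule on 13]
15. p, 2   [∧-rule on 13]
Accessibility: 0R0, 0R1, 1R0, 1R1, 1R2, 2R1, 2R2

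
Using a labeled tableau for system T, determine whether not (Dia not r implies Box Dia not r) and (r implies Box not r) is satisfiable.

1. not (Dia not r implies Box Dia not r) and (r implies Box not r), u
2. not (Dia not r implies Box Dia not r), u   [and-rule on 1]
3. r implies Box not r, u   [and-rule on 1]
4. Dia not r, u   [neg-implies-rule on 2]
5. not Box Dia not r, u   [neg-implies-rule on 2]
6. not r, u   [implies-rule on 3 (branches; this branch)]
7. not r, v   [Dia-rule on 4: fresh world v, uRv]
8. not Dia not r, w   [neg-Box-rule on 5: fresh world w, uRw]
9. r, w   [neg-Dia-rule on 8 via wRw]
Accessibility: uRu, uRv, uRw, vRv, wRw

Satisfiable (open branch found)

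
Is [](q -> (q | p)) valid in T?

Yes, valid

Tableau for the negation ~[](q -> (q | p)):
1. ~[](q -> (q | p)), w0
2. ~(q -> (q | p)), w1
3. q, w1
4. ~(q | p), w1
5. ~q, w1
6. ~p, w1
Accessibility: w0Rw0, w0Rw1, w1Rw1
Branch closes: q and ~q both at w1.
Every branch of the negation's tableau closes; the branch above is one of them.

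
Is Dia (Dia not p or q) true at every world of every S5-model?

Tableau for the negation not Dia (Dia not p or q):
1. not Dia (Dia not p or q), u
2. not (Dia not p or q), u   [neg-Dia-rule on 1 via uRu]
3. not Dia not p, u   [neg-or-rule on 2]
4. not q, u   [neg-or-rule on 2]
5. p, u   [neg-Dia-rule on 3 via uRu]
Accessibility: uRu
The negation has an open branch (countermodel exists).

Not valid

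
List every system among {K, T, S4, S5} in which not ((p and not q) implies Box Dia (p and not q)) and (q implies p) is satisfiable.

K, T, S4

S5-tableau for the formula:
1. not ((p and not q) implies Box Dia (p and not q)) and (q implies p), u
2. not ((p and not q) implies Box Dia (p and not q)), u
3. q implies p, u
4. p and not q, u
5. not Box Dia (p and not q), u
6. p, u
7. not q, u
8. not Dia (p and not q), v
9. not (p and not q), u
10. not (p and not q), v
11. q, u
Accessibility: uRu, uRv, vRu, vRv
Branch closes: q and not q both at u.
Every branch closes (one shown): unsatisfiable in S5.
S4-tableau for the formula:
1. not ((p and not q) implies Box Dia (p and not q)) and (q implies p), u
2. not ((p and not q) implies Box Dia (p and not q)), u
3. q implies p, u
4. p and not q, u
5. not Box Dia (p and not q), u
6. p, u
7. not q, u
8. not Dia (p and not q), v
9. not (p and not q), v
10. q, v
Accessibility: uRu, uRv, vRv
Complete open branch: satisfiable in S4, hence also in K, T (this S4-model is also a K-model and a T-model).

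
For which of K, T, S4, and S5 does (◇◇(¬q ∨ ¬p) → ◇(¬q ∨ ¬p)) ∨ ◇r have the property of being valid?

T-tableau for the negation ¬((◇◇(¬q ∨ ¬p) → ◇(¬q ∨ ¬p)) ∨ ◇r):
1. ¬((◇◇(¬q ∨ ¬p) → ◇(¬q ∨ ¬p)) ∨ ◇r), u
2. ¬(◇◇(¬q ∨ ¬p) → ◇(¬q ∨ ¬p)), u   [¬∨-rule on 1]
3. ¬◇r, u   [¬∨-rule on 1]
4. ◇◇(¬q ∨ ¬p), u   [¬→-rule on 2]
5. ¬◇(¬q ∨ ¬p), u   [¬→-rule on 2]
6. ¬r, u   [¬◇-rule on 3 via uRu]
7. ¬(¬q ∨ ¬p), u   [¬◇-rule on 5 via uRu]
8. q, u   [¬∨-rule on 7]
9. p, u   [¬∨-rule on 7]
10. ◇(¬q ∨ ¬p), v   [◇-rule on 4: fresh world v, uRv]
11. ¬r, v   [¬◇-rule on 3 via uRv]
12. ¬(¬q ∨ ¬p), v   [¬◇-rule on 5 via uRv]
13. q, v   [¬∨-rule on 12]
14. p, v   [¬∨-rule on 12]
15. ¬q ∨ ¬p, w   [◇-rule on 10: fresh world w, vRw]
16. ¬p, w   [∨-rule on 15 (branches; this branch)]
Accessibility: uRu, uRv, vRv, vRw, wRw
Complete open branch: countermodel on a T-frame, so not valid in T, nor in K (the same frame is also a K-frame).
S4-tableau for the negation ¬((◇◇(¬q ∨ ¬p) → ◇(¬q ∨ ¬p)) ∨ ◇r):
1. ¬((◇◇(¬q ∨ ¬p) → ◇(¬q ∨ ¬p)) ∨ ◇r), u
2. ¬(◇◇(¬q ∨ ¬p) → ◇(¬q ∨ ¬p)), u   [¬∨-rule on 1]
3. ¬◇r, u   [¬∨-rule on 1]
4. ◇◇(¬q ∨ ¬p), u   [¬→-rule on 2]
5. ¬◇(¬q ∨ ¬p), u   [¬→-rule on 2]
6. ¬r, u   [¬◇-rule on 3 via uRu]
7. ¬(¬q ∨ ¬p), u   [¬◇-rule on 5 via uRu]
8. q, u   [¬∨-rule on 7]
9. p, u   [¬∨-rule on 7]
10. ◇(¬q ∨ ¬p), v   [◇-rule on 4: fresh world v, uRv]
11. ¬r, v   [¬◇-rule on 3 via uRv]
12. ¬(¬q ∨ ¬p), v   [¬◇-rule on 5 via uRv]
13. q, v   [¬∨-rule on 12]
14. p, v   [¬∨-rule on 12]
15. ¬q ∨ ¬p, w   [◇-rule on 10: fresh world w, vRw]
16. ¬r, w   [¬◇-rule on 3 via uRw]
17. ¬(¬q ∨ ¬p), w   [¬◇-rule on 5 via uRw]
18. q, w   [¬∨-rule on 17]
19. p, w   [¬∨-rule on 17]
20. ¬p, w   [∨-rule on 15 (branches; this branch)]
Accessibility: uRu, uRv, uRw, vRv, vRw, wRw
Branch closes: p and ¬p both at w.
Every branch closes (one shown): valid in S4, hence also in S5 (every theorem of S4 is a theorem of S5).

S4, S5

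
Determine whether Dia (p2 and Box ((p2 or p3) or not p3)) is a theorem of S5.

Not valid

Tableau for the negation not Dia (p2 and Box ((p2 or p3) or not p3)):
1. not Dia (p2 and Box ((p2 or p3) or not p3)), u
2. not (p2 and Box ((p2 or p3) or not p3)), u
3. not p2, u
Accessibility: uRu
The negation has an open branch (countermodel exists).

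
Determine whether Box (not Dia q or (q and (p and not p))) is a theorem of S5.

Tableau for the negation not Box (not Dia q or (q and (p and not p))):
1. not Box (not Dia q or (q and (p and not p))), 0
2. not (not Dia q or (q and (p and not p))), 1
3. Dia q, 1
4. not (q and (p and not p)), 1
5. not (p and not p), 1
6. p, 1
7. q, 2
Accessibility: 0R0, 0R1, 0R2, 1R0, 1R1, 1R2, 2R0, 2R1, 2R2
The negation has an open branch (countermodel exists).

Not valid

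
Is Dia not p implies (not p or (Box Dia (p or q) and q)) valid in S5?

Tableau for the negation not (Dia not p implies (not p or (Box Dia (p or q) and q))):
1. not (Dia not p implies (not p or (Box Dia (p or q) and q))), 0
2. Dia not p, 0
3. not (not p or (Box Dia (p or q) and q)), 0
4. p, 0
5. not (Box Dia (p or q) and q), 0
6. not q, 0
7. not p, 1
Accessibility: 0R0, 0R1, 1R0, 1R1
The negation has an open branch (countermodel exists).

Not valid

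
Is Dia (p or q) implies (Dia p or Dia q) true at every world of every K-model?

Valid

Tableau for the negation not (Dia (p or q) implies (Dia p or Dia q)):
1. not (Dia (p or q) implies (Dia p or Dia q)), u
2. Dia (p or q), u   [neg-implies-rule on 1]
3. not (Dia p or Dia q), u   [neg-implies-rule on 1]
4. not Dia p, u   [neg-or-rule on 3]
5. not Dia q, u   [neg-or-rule on 3]
6. p or q, v   [Dia-rule on 2: fresh world v, uRv]
7. not p, v   [neg-Dia-rule on 4 via uRv]
8. not q, v   [neg-Dia-rule on 5 via uRv]
9. q, v   [or-rule on 6 (branches; this branch)]
Accessibility: uRv
Branch closes: q and not q both at v.
Every branch of the negation's tableau closes; the branch above is one of them.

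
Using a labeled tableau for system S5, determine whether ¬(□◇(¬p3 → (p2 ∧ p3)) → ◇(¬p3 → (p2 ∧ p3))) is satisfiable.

Unsatisfiable (every branch closes)

1. ¬(□◇(¬p3 → (p2 ∧ p3)) → ◇(¬p3 → (p2 ∧ p3))), 0
2. □◇(¬p3 → (p2 ∧ p3)), 0   [¬→-rule on 1]
3. ¬◇(¬p3 → (p2 ∧ p3)), 0   [¬→-rule on 1]
4. ◇(¬p3 → (p2 ∧ p3)), 0   [□-rule on 2 via 0R0]
5. ¬(¬p3 → (p2 ∧ p3)), 0   [¬◇-rule on 3 via 0R0]
6. ¬p3, 0   [¬→-rule on 5]
7. ¬(p2 ∧ p3), 0   [¬→-rule on 5]
8. ¬p3 → (p2 ∧ p3), 1   [◇-rule on 4: fresh world 1, 0R1]
9. ◇(¬p3 → (p2 ∧ p3)), 1   [□-rule on 2 via 0R1]
10. ¬(¬p3 → (p2 ∧ p3)), 1   [¬◇-rule on 3 via 0R1]
11. ¬p3, 1   [¬→-rule on 10]
12. ¬(p2 ∧ p3), 1   [¬→-rule on 10]
13. p2 ∧ p3, 1   [→-rule on 8 (branches; this branch)]
14. p2, 1   [∧-rule on 13]
15. p3, 1   [∧-rule on 13]
Accessibility: 0R0, 0R1, 1R0, 1R1
Branch closes: p3 and ¬p3 both at 1.
All branches of the tableau close; one closing branch shown above.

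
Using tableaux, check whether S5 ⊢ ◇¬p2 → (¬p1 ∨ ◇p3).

Not valid

Tableau for the negation ¬(◇¬p2 → (¬p1 ∨ ◇p3)):
1. ¬(◇¬p2 → (¬p1 ∨ ◇p3)), u
2. ◇¬p2, u
3. ¬(¬p1 ∨ ◇p3), u
4. p1, u
5. ¬◇p3, u
6. ¬p3, u
7. ¬p2, v
8. ¬p3, v
Accessibility: uRu, uRv, vRu, vRv
The negation has an open branch (countermodel exists).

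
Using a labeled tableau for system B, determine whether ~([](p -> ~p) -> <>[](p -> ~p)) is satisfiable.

1. ~([](p -> ~p) -> <>[](p -> ~p)), w0
2. [](p -> ~p), w0   [~->-rule on 1]
3. ~<>[](p -> ~p), w0   [~->-rule on 1]
4. p -> ~p, w0   [[]-rule on 2 via w0Rw0]
5. ~[](p -> ~p), w0   [~<>-rule on 3 via w0Rw0]
6. ~p, w0   [->-rule on 4 (branches; this branch)]
7. ~(p -> ~p), w1   [~[]-rule on 5: fresh world w1, w0Rw1]
8. p, w1   [~->-rule on 7]
9. p -> ~p, w1   [[]-rule on 2 via w0Rw1]
10. ~[](p -> ~p), w1   [~<>-rule on 3 via w0Rw1]
11. ~p, w1   [->-rule on 9 (branches; this branch)]
Accessibility: w0Rw0, w0Rw1, w1Rw0, w1Rw1
Branch closes: p and ~p both at w1.
(One branch shown.) All branches close.

Unsatisfiable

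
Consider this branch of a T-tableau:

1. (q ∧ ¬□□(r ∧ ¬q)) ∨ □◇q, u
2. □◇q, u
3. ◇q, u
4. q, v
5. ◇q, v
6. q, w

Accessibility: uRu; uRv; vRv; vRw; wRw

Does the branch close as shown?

No atom appears with both signs at the same world.

No, open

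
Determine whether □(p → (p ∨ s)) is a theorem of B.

Tableau for the negation ¬□(p → (p ∨ s)):
1. ¬□(p → (p ∨ s)), 0
2. ¬(p → (p ∨ s)), 1
3. p, 1
4. ¬(p ∨ s), 1
5. ¬p, 1
6. ¬s, 1
Accessibility: 0R0, 0R1, 1R0, 1R1
Branch closes: p and ¬p both at 1.
Every branch of the negation's tableau closes; the branch above is one of them.

Valid in B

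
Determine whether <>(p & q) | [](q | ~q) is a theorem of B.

Tableau for the negation ~(<>(p & q) | [](q | ~q)):
1. ~(<>(p & q) | [](q | ~q)), u
2. ~<>(p & q), u
3. ~[](q | ~q), u
4. ~(p & q), u
5. ~q, u
6. ~(q | ~q), v
7. ~q, v
8. q, v
Accessibility: uRu, uRv, vRu, vRv
Branch closes: q and ~q both at v.
All branches of the negation close; one closing branch shown above.

Valid in B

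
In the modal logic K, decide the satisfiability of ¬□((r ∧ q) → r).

Unsatisfiable (every branch closes)

1. ¬□((r ∧ q) → r), w0
2. ¬((r ∧ q) → r), w1
3. r ∧ q, w1
4. ¬r, w1
5. r, w1
6. q, w1
Accessibility: w0Rw1
Branch closes: r and ¬r both at w1.
All branches of the tableau close; one closing branch shown above.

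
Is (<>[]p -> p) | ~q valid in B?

Tableau for the negation ~((<>[]p -> p) | ~q):
1. ~((<>[]p -> p) | ~q), w0
2. ~(<>[]p -> p), w0   [~|-rule on 1]
3. q, w0   [~|-rule on 1]
4. <>[]p, w0   [~->-rule on 2]
5. ~p, w0   [~->-rule on 2]
6. []p, w1   [<>-rule on 4: fresh world w1, w0Rw1]
7. p, w0   [[]-rule on 6 via w1Rw0]
Accessibility: w0Rw0, w0Rw1, w1Rw0, w1Rw1
Branch closes: p and ~p both at w0.
All branches of the negation close; one closing branch shown above.

Yes, valid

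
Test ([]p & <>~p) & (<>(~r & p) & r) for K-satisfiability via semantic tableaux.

Unsatisfiable

1. ([]p & <>~p) & (<>(~r & p) & r), u
2. []p & <>~p, u
3. <>(~r & p) & r, u
4. []p, u
5. <>~p, u
6. <>(~r & p), u
7. r, u
8. ~p, v
9. p, v
Accessibility: uRv
Branch closes: p and ~p both at v.
Every branch closes; the branch above is one of them.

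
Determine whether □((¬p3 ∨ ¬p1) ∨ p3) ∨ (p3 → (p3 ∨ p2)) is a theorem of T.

Tableau for the negation ¬(□((¬p3 ∨ ¬p1) ∨ p3) ∨ (p3 → (p3 ∨ p2))):
1. ¬(□((¬p3 ∨ ¬p1) ∨ p3) ∨ (p3 → (p3 ∨ p2))), u
2. ¬□((¬p3 ∨ ¬p1) ∨ p3), u   [¬∨-rule on 1]
3. ¬(p3 → (p3 ∨ p2)), u   [¬∨-rule on 1]
4. p3, u   [¬→-rule on 3]
5. ¬(p3 ∨ p2), u   [¬→-rule on 3]
6. ¬p3, u   [¬∨-rule on 5]
7. ¬p2, u   [¬∨-rule on 5]
Accessibility: uRu
Branch closes: p3 and ¬p3 both at u.
Every branch of the negation's tableau closes; the branch above is one of them.

Valid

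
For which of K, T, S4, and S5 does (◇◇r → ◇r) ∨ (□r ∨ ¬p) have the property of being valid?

T-tableau for the negation ¬((◇◇r → ◇r) ∨ (□r ∨ ¬p)):
1. ¬((◇◇r → ◇r) ∨ (□r ∨ ¬p)), w0
2. ¬(◇◇r → ◇r), w0
3. ¬(□r ∨ ¬p), w0
4. ◇◇r, w0
5. ¬◇r, w0
6. ¬□r, w0
7. p, w0
8. ¬r, w0
9. ◇r, w1
10. ¬r, w1
11. ¬r, w2
12. r, w3
Accessibility: w0Rw0, w0Rw1, w0Rw2, w1Rw1, w1Rw3, w2Rw2, w3Rw3
Complete open branch: countermodel on a T-frame, so not valid in T, nor in K (the same frame is also a K-frame).
S4-tableau for the negation ¬((◇◇r → ◇r) ∨ (□r ∨ ¬p)):
1. ¬((◇◇r → ◇r) ∨ (□r ∨ ¬p)), w0
2. ¬(◇◇r → ◇r), w0
3. ¬(□r ∨ ¬p), w0
4. ◇◇r, w0
5. ¬◇r, w0
6. ¬□r, w0
7. p, w0
8. ¬r, w0
9. ◇r, w1
10. ¬r, w1
11. ¬r, w2
12. r, w3
13. ¬r, w3
Accessibility: w0Rw0, w0Rw1, w0Rw2, w0Rw3, w1Rw1, w1Rw3, w2Rw2, w3Rw3
Branch closes: r and ¬r both at w3.
Every branch closes (one shown): valid in S4, hence also in S5 (every theorem of S4 is a theorem of S5).

S4, S5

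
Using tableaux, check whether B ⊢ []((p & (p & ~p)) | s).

Tableau for the negation ~[]((p & (p & ~p)) | s):
1. ~[]((p & (p & ~p)) | s), u
2. ~((p & (p & ~p)) | s), v   [~[]-rule on 1: fresh world v, uRv]
3. ~(p & (p & ~p)), v   [~|-rule on 2]
4. ~s, v   [~|-rule on 2]
5. ~(p & ~p), v   [~&-rule on 3 (branches; this branch)]
6. p, v   [~&-rule on 5 (branches; this branch)]
Accessibility: uRu, uRv, vRu, vRv
The negation has an open branch (countermodel exists).

No, not valid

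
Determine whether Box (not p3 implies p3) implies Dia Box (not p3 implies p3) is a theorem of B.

Valid in B

Tableau for the negation not (Box (not p3 implies p3) implies Dia Box (not p3 implies p3)):
1. not (Box (not p3 implies p3) implies Dia Box (not p3 implies p3)), w0
2. Box (not p3 implies p3), w0
3. not Dia Box (not p3 implies p3), w0
4. not p3 implies p3, w0
5. not Box (not p3 implies p3), w0
6. p3, w0
7. not (not p3 implies p3), w1
8. not p3, w1
9. not p3 implies p3, w1
10. not Box (not p3 implies p3), w1
11. p3, w1
Accessibility: w0Rw0, w0Rw1, w1Rw0, w1Rw1
Branch closes: p3 and not p3 both at w1.
Every branch of the negation's tableau closes; the branch above is one of them.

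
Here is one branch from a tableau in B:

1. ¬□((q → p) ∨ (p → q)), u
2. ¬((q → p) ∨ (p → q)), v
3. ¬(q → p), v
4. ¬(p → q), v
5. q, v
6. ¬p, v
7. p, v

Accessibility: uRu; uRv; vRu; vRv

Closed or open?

Both p and ¬p appear at v.

Closed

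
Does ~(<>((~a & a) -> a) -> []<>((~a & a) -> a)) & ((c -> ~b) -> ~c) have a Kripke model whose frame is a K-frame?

1. ~(<>((~a & a) -> a) -> []<>((~a & a) -> a)) & ((c -> ~b) -> ~c), u
2. ~(<>((~a & a) -> a) -> []<>((~a & a) -> a)), u
3. (c -> ~b) -> ~c, u
4. <>((~a & a) -> a), u
5. ~[]<>((~a & a) -> a), u
6. ~c, u
7. (~a & a) -> a, v
8. a, v
9. ~<>((~a & a) -> a), w
Accessibility: uRv, uRw

Yes, satisfiable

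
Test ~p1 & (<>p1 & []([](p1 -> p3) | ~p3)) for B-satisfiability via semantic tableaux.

Satisfiable

1. ~p1 & (<>p1 & []([](p1 -> p3) | ~p3)), u
2. ~p1, u
3. <>p1 & []([](p1 -> p3) | ~p3), u
4. <>p1, u
5. []([](p1 -> p3) | ~p3), u
6. [](p1 -> p3) | ~p3, u
7. ~p3, u
8. p1, v
9. [](p1 -> p3) | ~p3, v
10. ~p3, v
Accessibility: uRu, uRv, vRu, vRv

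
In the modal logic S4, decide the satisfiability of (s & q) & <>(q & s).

Satisfiable

1. (s & q) & <>(q & s), 0
2. s & q, 0   [&-rule on 1]
3. <>(q & s), 0   [&-rule on 1]
4. s, 0   [&-rule on 2]
5. q, 0   [&-rule on 2]
6. q & s, 1   [<>-rule on 3: fresh world 1, 0R1]
7. q, 1   [&-rule on 6]
8. s, 1   [&-rule on 6]
Accessibility: 0R0, 0R1, 1R1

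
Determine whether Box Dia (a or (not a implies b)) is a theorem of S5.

Tableau for the negation not Box Dia (a or (not a implies b)):
1. not Box Dia (a or (not a implies b)), u
2. not Dia (a or (not a implies b)), v
3. not (a or (not a implies b)), u
4. not a, u
5. not (not a implies b), u
6. not b, u
7. not (a or (not a implies b)), v
8. not a, v
9. not (not a implies b), v
10. not b, v
Accessibility: uRu, uRv, vRu, vRv
The negation has an open branch (countermodel exists).

No, not valid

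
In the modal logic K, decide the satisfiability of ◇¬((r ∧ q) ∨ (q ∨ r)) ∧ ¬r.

1. ◇¬((r ∧ q) ∨ (q ∨ r)) ∧ ¬r, u
2. ◇¬((r ∧ q) ∨ (q ∨ r)), u
3. ¬r, u
4. ¬((r ∧ q) ∨ (q ∨ r)), v
5. ¬(r ∧ q), v
6. ¬(q ∨ r), v
7. ¬q, v
8. ¬r, v
Accessibility: uRv

Yes, satisfiable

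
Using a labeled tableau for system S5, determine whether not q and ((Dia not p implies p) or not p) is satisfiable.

Yes, satisfiable

1. not q and ((Dia not p implies p) or not p), 0
2. not q, 0   [and-rule on 1]
3. (Dia not p implies p) or not p, 0   [and-rule on 1]
4. not p, 0   [or-rule on 3 (branches; this branch)]
Accessibility: 0R0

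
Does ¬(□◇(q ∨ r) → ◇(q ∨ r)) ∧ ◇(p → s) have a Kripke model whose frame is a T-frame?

Unsatisfiable (every branch closes)

1. ¬(□◇(q ∨ r) → ◇(q ∨ r)) ∧ ◇(p → s), 0
2. ¬(□◇(q ∨ r) → ◇(q ∨ r)), 0   [∧-rule on 1]
3. ◇(p → s), 0   [∧-rule on 1]
4. □◇(q ∨ r), 0   [¬→-rule on 2]
5. ¬◇(q ∨ r), 0   [¬→-rule on 2]
6. ◇(q ∨ r), 0   [□-rule on 4 via 0R0]
7. ¬(q ∨ r), 0   [¬◇-rule on 5 via 0R0]
8. ¬q, 0   [¬∨-rule on 7]
9. ¬r, 0   [¬∨-rule on 7]
10. p → s, 1   [◇-rule on 3: fresh world 1, 0R1]
11. ◇(q ∨ r), 1   [□-rule on 4 via 0R1]
12. ¬(q ∨ r), 1   [¬◇-rule on 5 via 0R1]
13. ¬q, 1   [¬∨-rule on 12]
14. ¬r, 1   [¬∨-rule on 12]
15. s, 1   [→-rule on 10 (branches; this branch)]
16. q ∨ r, 2   [◇-rule on 6: fresh world 2, 0R2]
17. ◇(q ∨ r), 2   [□-rule on 4 via 0R2]
18. ¬(q ∨ r), 2   [¬◇-rule on 5 via 0R2]
19. ¬q, 2   [¬∨-rule on 18]
20. ¬r, 2   [¬∨-rule on 18]
21. r, 2   [∨-rule on 16 (branches; this branch)]
Accessibility: 0R0, 0R1, 0R2, 1R1, 2R2
Branch closes: r and ¬r both at 2.
Every branch closes; the branch above is one of them.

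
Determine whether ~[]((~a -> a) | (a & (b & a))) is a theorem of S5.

Tableau for the negation []((~a -> a) | (a & (b & a))):
1. []((~a -> a) | (a & (b & a))), w0
2. (~a -> a) | (a & (b & a)), w0   [[]-rule on 1 via w0Rw0]
3. a & (b & a), w0   [|-rule on 2 (branches; this branch)]
4. a, w0   [&-rule on 3]
5. b & a, w0   [&-rule on 3]
6. b, w0   [&-rule on 5]
Accessibility: w0Rw0
The negation has an open branch (countermodel exists).

No, not valid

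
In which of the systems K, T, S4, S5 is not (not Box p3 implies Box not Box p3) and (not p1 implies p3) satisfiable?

S4-tableau for the formula:
1. not (not Box p3 implies Box not Box p3) and (not p1 implies p3), u
2. not (not Box p3 implies Box not Box p3), u
3. not p1 implies p3, u
4. not Box p3, u
5. not Box not Box p3, u
6. p3, u
7. not p3, v
8. Box p3, w
9. p3, w
Accessibility: uRu, uRv, uRw, vRv, wRw
Complete open branch: satisfiable in S4, hence also in K, T (this S4-model is also a K-model and a T-model).
S5-tableau for the formula:
1. not (not Box p3 implies Box not Box p3) and (not p1 implies p3), u
2. not (not Box p3 implies Box not Box p3), u
3. not p1 implies p3, u
4. not Box p3, u
5. not Box not Box p3, u
6. p1, u
7. not p3, v
8. Box p3, w
9. p3, u
10. p3, v
Accessibility: uRu, uRv, uRw, vRu, vRv, vRw, wRu, wRv, wRw
Branch closes: p3 and not p3 both at v.
Every branch closes (one shown): unsatisfiable in S5.

K, T, S4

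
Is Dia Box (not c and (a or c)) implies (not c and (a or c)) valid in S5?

Tableau for the negation not (Dia Box (not c and (a or c)) implies (not c and (a or c))):
1. not (Dia Box (not c and (a or c)) implies (not c and (a or c))), 0
2. Dia Box (not c and (a or c)), 0
3. not (not c and (a or c)), 0
4. not (a or c), 0
5. not a, 0
6. not c, 0
7. Box (not c and (a or c)), 1
8. not c and (a or c), 0
9. a or c, 0
10. not c and (a or c), 1
11. not c, 1
12. a or c, 1
13. c, 0
Accessibility: 0R0, 0R1, 1R0, 1R1
Branch closes: c and not c both at 0.
All branches of the negation close; one closing branch shown above.

Valid in S5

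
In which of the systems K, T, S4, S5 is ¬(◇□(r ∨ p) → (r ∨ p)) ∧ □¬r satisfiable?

S5-tableau for the formula:
1. ¬(◇□(r ∨ p) → (r ∨ p)) ∧ □¬r, u
2. ¬(◇□(r ∨ p) → (r ∨ p)), u
3. □¬r, u
4. ◇□(r ∨ p), u
5. ¬(r ∨ p), u
6. ¬r, u
7. ¬p, u
8. □(r ∨ p), v
9. ¬r, v
10. r ∨ p, u
11. r ∨ p, v
12. p, u
Accessibility: uRu, uRv, vRu, vRv
Branch closes: p and ¬p both at u.
Every branch closes (one shown): unsatisfiable in S5.
S4-tableau for the formula:
1. ¬(◇□(r ∨ p) → (r ∨ p)) ∧ □¬r, u
2. ¬(◇□(r ∨ p) → (r ∨ p)), u
3. □¬r, u
4. ◇□(r ∨ p), u
5. ¬(r ∨ p), u
6. ¬r, u
7. ¬p, u
8. □(r ∨ p), v
9. ¬r, v
10. r ∨ p, v
11. p, v
Accessibility: uRu, uRv, vRv
Complete open branch: satisfiable in S4, hence also in K, T (this S4-model is also a K-model and a T-model).

K, T, S4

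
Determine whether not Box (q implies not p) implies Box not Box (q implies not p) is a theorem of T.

Tableau for the negation not (not Box (q implies not p) implies Box not Box (q implies not p)):
1. not (not Box (q implies not p) implies Box not Box (q implies not p)), 0
2. not Box (q implies not p), 0
3. not Box not Box (q implies not p), 0
4. not (q implies not p), 1
5. q, 1
6. p, 1
7. Box (q implies not p), 2
8. q implies not p, 2
9. not p, 2
Accessibility: 0R0, 0R1, 0R2, 1R1, 2R2
The negation has an open branch (countermodel exists).

No, not valid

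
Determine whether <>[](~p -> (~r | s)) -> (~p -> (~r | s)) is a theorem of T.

Invalid (countermodel exists)

Tableau for the negation ~(<>[](~p -> (~r | s)) -> (~p -> (~r | s))):
1. ~(<>[](~p -> (~r | s)) -> (~p -> (~r | s))), w0
2. <>[](~p -> (~r | s)), w0
3. ~(~p -> (~r | s)), w0
4. ~p, w0
5. ~(~r | s), w0
6. r, w0
7. ~s, w0
8. [](~p -> (~r | s)), w1
9. ~p -> (~r | s), w1
10. ~r | s, w1
11. s, w1
Accessibility: w0Rw0, w0Rw1, w1Rw1
The negation has an open branch (countermodel exists).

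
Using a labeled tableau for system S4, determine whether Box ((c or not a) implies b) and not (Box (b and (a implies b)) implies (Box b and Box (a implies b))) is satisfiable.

1. Box ((c or not a) implies b) and not (Box (b and (a implies b)) implies (Box b and Box (a implies b))), w0
2. Box ((c or not a) implies b), w0
3. not (Box (b and (a implies b)) implies (Box b and Box (a implies b))), w0
4. Box (b and (a implies b)), w0
5. not (Box b and Box (a implies b)), w0
6. (c or not a) implies b, w0
7. b and (a implies b), w0
8. b, w0
9. a implies b, w0
10. not Box (a implies b), w0
11. not (c or not a), w0
12. not c, w0
13. a, w0
14. not (a implies b), w1
15. a, w1
16. not b, w1
17. (c or not a) implies b, w1
18. b and (a implies b), w1
19. b, w1
20. a implies b, w1
Accessibility: w0Rw0, w0Rw1, w1Rw1
Branch closes: b and not b both at w1.
Every branch closes; the branch above is one of them.

No, unsatisfiable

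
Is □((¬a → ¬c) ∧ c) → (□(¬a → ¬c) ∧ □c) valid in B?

Yes, valid

Tableau for the negation ¬(□((¬a → ¬c) ∧ c) → (□(¬a → ¬c) ∧ □c)):
1. ¬(□((¬a → ¬c) ∧ c) → (□(¬a → ¬c) ∧ □c)), 0
2. □((¬a → ¬c) ∧ c), 0
3. ¬(□(¬a → ¬c) ∧ □c), 0
4. (¬a → ¬c) ∧ c, 0
5. ¬a → ¬c, 0
6. c, 0
7. ¬□(¬a → ¬c), 0
8. a, 0
9. ¬(¬a → ¬c), 1
10. ¬a, 1
11. c, 1
12. (¬a → ¬c) ∧ c, 1
13. ¬a → ¬c, 1
14. ¬c, 1
Accessibility: 0R0, 0R1, 1R0, 1R1
Branch closes: c and ¬c both at 1.
Every branch of the negation's tableau closes; the branch above is one of them.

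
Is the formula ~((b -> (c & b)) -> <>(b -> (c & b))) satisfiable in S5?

Unsatisfiable

1. ~((b -> (c & b)) -> <>(b -> (c & b))), w0
2. b -> (c & b), w0   [~->-rule on 1]
3. ~<>(b -> (c & b)), w0   [~->-rule on 1]
4. ~(b -> (c & b)), w0   [~<>-rule on 3 via w0Rw0]
5. b, w0   [~->-rule on 4]
6. ~(c & b), w0   [~->-rule on 4]
7. c & b, w0   [->-rule on 2 (branches; this branch)]
8. c, w0   [&-rule on 7]
9. ~b, w0   [~&-rule on 6 (branches; this branch)]
Accessibility: w0Rw0
Branch closes: b and ~b both at w0.
All branches of the tableau close; one closing branch shown above.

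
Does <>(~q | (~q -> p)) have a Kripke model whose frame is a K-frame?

Yes, satisfiable

1. <>(~q | (~q -> p)), 0
2. ~q | (~q -> p), 1
3. ~q -> p, 1
4. p, 1
Accessibility: 0R1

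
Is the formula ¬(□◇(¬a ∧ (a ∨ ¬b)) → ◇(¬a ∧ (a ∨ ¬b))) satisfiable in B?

1. ¬(□◇(¬a ∧ (a ∨ ¬b)) → ◇(¬a ∧ (a ∨ ¬b))), 0
2. □◇(¬a ∧ (a ∨ ¬b)), 0
3. ¬◇(¬a ∧ (a ∨ ¬b)), 0
4. ◇(¬a ∧ (a ∨ ¬b)), 0
5. ¬(¬a ∧ (a ∨ ¬b)), 0
6. ¬(a ∨ ¬b), 0
7. ¬a, 0
8. b, 0
9. ¬a ∧ (a ∨ ¬b), 1
10. ¬a, 1
11. a ∨ ¬b, 1
12. ◇(¬a ∧ (a ∨ ¬b)), 1
13. ¬(¬a ∧ (a ∨ ¬b)), 1
14. ¬b, 1
15. ¬(a ∨ ¬b), 1
16. b, 1
Accessibility: 0R0, 0R1, 1R0, 1R1
Branch closes: b and ¬b both at 1.
All branches of the tableau close; one closing branch shown above.

Unsatisfiable (every branch closes)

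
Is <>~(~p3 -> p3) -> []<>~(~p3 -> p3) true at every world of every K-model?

Invalid (countermodel exists)

Tableau for the negation ~(<>~(~p3 -> p3) -> []<>~(~p3 -> p3)):
1. ~(<>~(~p3 -> p3) -> []<>~(~p3 -> p3)), 0
2. <>~(~p3 -> p3), 0
3. ~[]<>~(~p3 -> p3), 0
4. ~(~p3 -> p3), 1
5. ~p3, 1
6. ~<>~(~p3 -> p3), 2
Accessibility: 0R1, 0R2
The negation has an open branch (countermodel exists).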